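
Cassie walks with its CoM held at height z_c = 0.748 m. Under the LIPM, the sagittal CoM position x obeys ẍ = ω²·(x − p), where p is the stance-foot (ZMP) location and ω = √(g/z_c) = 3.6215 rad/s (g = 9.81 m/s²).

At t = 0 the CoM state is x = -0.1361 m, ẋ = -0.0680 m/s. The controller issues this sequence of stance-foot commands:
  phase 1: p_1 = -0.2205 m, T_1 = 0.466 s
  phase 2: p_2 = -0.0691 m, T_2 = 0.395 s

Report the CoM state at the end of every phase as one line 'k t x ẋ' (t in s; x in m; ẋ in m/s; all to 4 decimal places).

1 0.4660 -0.0336 0.6079
2 0.8610 0.3403 1.5971

phase 1: p=-0.2205, T=0.466, ωT=1.687619, cosh=2.795776, sinh=2.610816; start (x,ẋ)=(-0.136100, -0.068000) → end (x,ẋ)=(-0.033559, 0.607895)
phase 2: p=-0.0691, T=0.395, ωT=1.430493, cosh=2.209974, sinh=1.970783; start (x,ẋ)=(-0.033559, 0.607895) → end (x,ẋ)=(0.340255, 1.597095)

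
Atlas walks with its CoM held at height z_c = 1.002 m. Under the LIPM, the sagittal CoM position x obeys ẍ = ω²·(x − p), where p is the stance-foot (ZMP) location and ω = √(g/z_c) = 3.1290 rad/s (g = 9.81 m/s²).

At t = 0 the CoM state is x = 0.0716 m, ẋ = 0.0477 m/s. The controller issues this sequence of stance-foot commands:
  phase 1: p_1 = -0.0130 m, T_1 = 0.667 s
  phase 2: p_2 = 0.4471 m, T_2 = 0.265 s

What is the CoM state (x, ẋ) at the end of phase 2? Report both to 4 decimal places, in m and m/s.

phase 1: p=-0.0130, T=0.667, ωT=2.087043, cosh=4.092548, sinh=3.968495; start (x,ẋ)=(0.071600, 0.047700) → end (x,ẋ)=(0.393727, 1.245728)
phase 2: p=0.4471, T=0.265, ωT=0.829185, cosh=1.363928, sinh=0.927523; start (x,ẋ)=(0.393727, 1.245728) → end (x,ẋ)=(0.743572, 1.544184)

x = 0.7436, ẋ = 1.5442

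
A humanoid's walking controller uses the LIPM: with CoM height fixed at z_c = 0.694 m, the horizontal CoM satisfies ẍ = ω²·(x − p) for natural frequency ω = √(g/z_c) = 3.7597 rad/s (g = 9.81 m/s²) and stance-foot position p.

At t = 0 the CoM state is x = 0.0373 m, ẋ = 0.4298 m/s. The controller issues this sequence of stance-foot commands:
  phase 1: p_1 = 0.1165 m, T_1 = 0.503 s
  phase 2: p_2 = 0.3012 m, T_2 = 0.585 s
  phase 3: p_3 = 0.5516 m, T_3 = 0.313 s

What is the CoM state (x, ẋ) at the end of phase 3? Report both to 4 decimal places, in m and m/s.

phase 1: p=0.1165, T=0.503, ωT=1.891129, cosh=3.388874, sinh=3.237973; start (x,ẋ)=(0.037300, 0.429800) → end (x,ẋ)=(0.218259, 0.492373)
phase 2: p=0.3012, T=0.585, ωT=2.199424, cosh=4.565344, sinh=4.454477; start (x,ẋ)=(0.218259, 0.492373) → end (x,ẋ)=(0.505905, 0.858789)
phase 3: p=0.5516, T=0.313, ωT=1.176786, cosh=1.776100, sinh=1.467832; start (x,ẋ)=(0.505905, 0.858789) → end (x,ẋ)=(0.805722, 1.273121)

x = 0.8057, ẋ = 1.2731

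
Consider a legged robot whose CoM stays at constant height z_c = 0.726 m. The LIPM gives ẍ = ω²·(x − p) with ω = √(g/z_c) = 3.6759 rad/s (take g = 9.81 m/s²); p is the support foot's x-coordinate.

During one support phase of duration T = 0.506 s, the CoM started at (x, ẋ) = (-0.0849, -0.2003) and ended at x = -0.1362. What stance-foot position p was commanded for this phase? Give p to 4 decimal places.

p = -0.1371

ωT = 3.6759·0.506 = 1.860005; cosh(ωT) = 3.289722, sinh(ωT) = 3.134050
x(T) = p + (x₀−p)·cosh(ωT) + (ẋ₀/ω)·sinh(ωT) ⇒ p·(1 − cosh) = x(T) − x₀·cosh − (ẋ₀/ω)·sinh
numerator   = -0.1362 − (-0.0849)·3.289722 − (-0.2003/3.6759)·3.134050 = 0.313872
denominator = 1 − 3.289722 = -2.289722
p = 0.313872 / -2.289722 = -0.1371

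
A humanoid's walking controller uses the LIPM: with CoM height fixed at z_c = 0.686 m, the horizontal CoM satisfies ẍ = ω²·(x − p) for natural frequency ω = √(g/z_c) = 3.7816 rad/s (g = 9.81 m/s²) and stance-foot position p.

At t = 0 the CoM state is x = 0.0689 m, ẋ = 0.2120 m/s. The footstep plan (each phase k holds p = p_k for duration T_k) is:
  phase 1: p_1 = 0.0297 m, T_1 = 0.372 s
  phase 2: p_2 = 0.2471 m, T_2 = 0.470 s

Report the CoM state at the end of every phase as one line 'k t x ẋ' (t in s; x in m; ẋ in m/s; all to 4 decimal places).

1 0.3720 0.2221 0.7432
2 0.8420 0.7356 1.9889

phase 1: p=0.0297, T=0.372, ωT=1.406755, cosh=2.163812, sinh=1.918875; start (x,ẋ)=(0.068900, 0.212000) → end (x,ẋ)=(0.222095, 0.743180)
phase 2: p=0.2471, T=0.470, ωT=1.777352, cosh=3.041630, sinh=2.872545; start (x,ẋ)=(0.222095, 0.743180) → end (x,ẋ)=(0.735572, 1.988856)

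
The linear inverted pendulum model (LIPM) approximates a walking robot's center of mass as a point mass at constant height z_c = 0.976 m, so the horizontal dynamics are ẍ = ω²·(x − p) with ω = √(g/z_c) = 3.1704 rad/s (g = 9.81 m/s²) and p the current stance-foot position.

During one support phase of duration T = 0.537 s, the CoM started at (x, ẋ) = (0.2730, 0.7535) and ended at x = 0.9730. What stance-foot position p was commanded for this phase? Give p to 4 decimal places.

ωT = 3.1704·0.537 = 1.702505; cosh(ωT) = 2.834951, sinh(ωT) = 2.652725
x(T) = p + (x₀−p)·cosh(ωT) + (ẋ₀/ω)·sinh(ωT) ⇒ p·(1 − cosh) = x(T) − x₀·cosh − (ẋ₀/ω)·sinh
numerator   = 0.9730 − (0.2730)·2.834951 − (0.7535/3.1704)·2.652725 = -0.431407
denominator = 1 − 2.834951 = -1.834951
p = -0.431407 / -1.834951 = 0.2351

p = 0.2351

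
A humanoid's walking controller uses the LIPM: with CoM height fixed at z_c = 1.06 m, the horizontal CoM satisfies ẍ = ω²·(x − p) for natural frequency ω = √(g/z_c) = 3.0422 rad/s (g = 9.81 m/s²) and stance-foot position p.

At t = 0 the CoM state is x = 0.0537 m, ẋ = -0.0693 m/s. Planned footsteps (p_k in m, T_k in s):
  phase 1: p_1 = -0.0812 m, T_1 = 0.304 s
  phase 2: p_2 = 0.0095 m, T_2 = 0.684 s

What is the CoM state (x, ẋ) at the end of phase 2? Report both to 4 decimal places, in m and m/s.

x = 0.7769, ẋ = 2.3451

phase 1: p=-0.0812, T=0.304, ωT=0.924829, cosh=1.459018, sinh=1.062419; start (x,ẋ)=(0.053700, -0.069300) → end (x,ẋ)=(0.091420, 0.334899)
phase 2: p=0.0095, T=0.684, ωT=2.080865, cosh=4.068108, sinh=3.943286; start (x,ẋ)=(0.091420, 0.334899) → end (x,ẋ)=(0.776854, 2.345140)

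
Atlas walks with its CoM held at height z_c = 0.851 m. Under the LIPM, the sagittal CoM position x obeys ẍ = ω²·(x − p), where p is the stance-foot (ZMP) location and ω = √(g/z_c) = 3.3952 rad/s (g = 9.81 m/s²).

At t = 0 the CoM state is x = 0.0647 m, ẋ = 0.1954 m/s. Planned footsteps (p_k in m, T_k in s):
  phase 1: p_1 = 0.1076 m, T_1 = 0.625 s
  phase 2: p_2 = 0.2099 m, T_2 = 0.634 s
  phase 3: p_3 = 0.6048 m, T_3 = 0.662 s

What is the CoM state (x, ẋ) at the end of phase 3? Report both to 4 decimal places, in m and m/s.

phase 1: p=0.1076, T=0.625, ωT=2.122000, cosh=4.233804, sinh=4.114012; start (x,ẋ)=(0.064700, 0.195400) → end (x,ẋ)=(0.162739, 0.228063)
phase 2: p=0.2099, T=0.634, ωT=2.152557, cosh=4.361511, sinh=4.245325; start (x,ẋ)=(0.162739, 0.228063) → end (x,ẋ)=(0.289373, 0.314929)
phase 3: p=0.6048, T=0.662, ωT=2.247622, cosh=4.785427, sinh=4.679777; start (x,ẋ)=(0.289373, 0.314929) → end (x,ẋ)=(-0.470570, -3.504680)

x = -0.4706, ẋ = -3.5047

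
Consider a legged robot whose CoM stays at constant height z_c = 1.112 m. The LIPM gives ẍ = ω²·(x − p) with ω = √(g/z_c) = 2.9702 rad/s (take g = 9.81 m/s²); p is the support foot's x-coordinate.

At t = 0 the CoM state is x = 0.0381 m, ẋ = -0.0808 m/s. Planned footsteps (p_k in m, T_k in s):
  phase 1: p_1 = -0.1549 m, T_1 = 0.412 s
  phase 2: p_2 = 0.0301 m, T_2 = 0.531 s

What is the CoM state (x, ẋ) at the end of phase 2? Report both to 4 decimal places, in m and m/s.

phase 1: p=-0.1549, T=0.412, ωT=1.223722, cosh=1.846976, sinh=1.552843; start (x,ẋ)=(0.038100, -0.080800) → end (x,ẋ)=(0.159324, 0.740930)
phase 2: p=0.0301, T=0.531, ωT=1.577176, cosh=2.523912, sinh=2.317354; start (x,ẋ)=(0.159324, 0.740930) → end (x,ẋ)=(0.934323, 2.759487)

x = 0.9343, ẋ = 2.7595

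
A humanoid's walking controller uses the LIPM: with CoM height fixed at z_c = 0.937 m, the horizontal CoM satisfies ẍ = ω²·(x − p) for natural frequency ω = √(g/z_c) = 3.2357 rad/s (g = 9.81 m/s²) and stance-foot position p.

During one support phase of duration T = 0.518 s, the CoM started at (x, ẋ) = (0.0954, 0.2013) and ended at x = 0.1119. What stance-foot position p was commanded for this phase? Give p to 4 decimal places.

p = 0.1769

ωT = 3.2357·0.518 = 1.676093; cosh(ωT) = 2.765868, sinh(ωT) = 2.578764
x(T) = p + (x₀−p)·cosh(ωT) + (ẋ₀/ω)·sinh(ωT) ⇒ p·(1 − cosh) = x(T) − x₀·cosh − (ẋ₀/ω)·sinh
numerator   = 0.1119 − (0.0954)·2.765868 − (0.2013/3.2357)·2.578764 = -0.312394
denominator = 1 − 2.765868 = -1.765868
p = -0.312394 / -1.765868 = 0.1769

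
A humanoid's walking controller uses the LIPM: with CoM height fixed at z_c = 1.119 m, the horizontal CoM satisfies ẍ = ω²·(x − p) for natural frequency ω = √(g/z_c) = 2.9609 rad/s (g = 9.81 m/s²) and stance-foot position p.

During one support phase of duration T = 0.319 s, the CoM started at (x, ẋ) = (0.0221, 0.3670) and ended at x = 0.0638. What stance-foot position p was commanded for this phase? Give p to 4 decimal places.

ωT = 2.9609·0.319 = 0.944527; cosh(ωT) = 1.480230, sinh(ωT) = 1.091367
x(T) = p + (x₀−p)·cosh(ωT) + (ẋ₀/ω)·sinh(ωT) ⇒ p·(1 − cosh) = x(T) − x₀·cosh − (ẋ₀/ω)·sinh
numerator   = 0.0638 − (0.0221)·1.480230 − (0.3670/2.9609)·1.091367 = -0.104187
denominator = 1 − 1.480230 = -0.480230
p = -0.104187 / -0.480230 = 0.2170

p = 0.2170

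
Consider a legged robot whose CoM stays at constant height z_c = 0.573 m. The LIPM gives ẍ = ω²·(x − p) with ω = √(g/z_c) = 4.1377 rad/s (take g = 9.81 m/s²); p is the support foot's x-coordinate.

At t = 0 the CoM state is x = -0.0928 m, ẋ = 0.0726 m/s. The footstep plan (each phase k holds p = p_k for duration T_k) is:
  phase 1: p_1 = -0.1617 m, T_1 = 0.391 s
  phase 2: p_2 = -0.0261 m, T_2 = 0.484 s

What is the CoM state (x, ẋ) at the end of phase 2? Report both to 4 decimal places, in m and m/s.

x = 1.0778, ẋ = 4.6375

phase 1: p=-0.1617, T=0.391, ωT=1.617841, cosh=2.620259, sinh=2.421932; start (x,ẋ)=(-0.092800, 0.072600) → end (x,ẋ)=(0.061331, 0.880693)
phase 2: p=-0.0261, T=0.484, ωT=2.002647, cosh=3.771808, sinh=3.636831; start (x,ẋ)=(0.061331, 0.880693) → end (x,ẋ)=(1.077758, 4.637479)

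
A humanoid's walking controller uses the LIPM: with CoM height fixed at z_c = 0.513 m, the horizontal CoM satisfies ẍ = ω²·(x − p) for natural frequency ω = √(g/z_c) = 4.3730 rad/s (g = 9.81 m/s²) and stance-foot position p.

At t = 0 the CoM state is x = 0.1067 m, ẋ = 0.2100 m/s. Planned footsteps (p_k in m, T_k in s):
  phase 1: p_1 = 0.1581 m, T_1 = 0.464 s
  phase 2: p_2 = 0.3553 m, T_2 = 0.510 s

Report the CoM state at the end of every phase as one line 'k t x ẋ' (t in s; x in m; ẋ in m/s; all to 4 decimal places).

phase 1: p=0.1581, T=0.464, ωT=2.029072, cosh=3.869241, sinh=3.737783; start (x,ẋ)=(0.106700, 0.210000) → end (x,ẋ)=(0.138717, -0.027609)
phase 2: p=0.3553, T=0.510, ωT=2.230230, cosh=4.704754, sinh=4.597251; start (x,ẋ)=(0.138717, -0.027609) → end (x,ẋ)=(-0.692696, -4.484038)

1 0.4640 0.1387 -0.0276
2 0.9740 -0.6927 -4.4840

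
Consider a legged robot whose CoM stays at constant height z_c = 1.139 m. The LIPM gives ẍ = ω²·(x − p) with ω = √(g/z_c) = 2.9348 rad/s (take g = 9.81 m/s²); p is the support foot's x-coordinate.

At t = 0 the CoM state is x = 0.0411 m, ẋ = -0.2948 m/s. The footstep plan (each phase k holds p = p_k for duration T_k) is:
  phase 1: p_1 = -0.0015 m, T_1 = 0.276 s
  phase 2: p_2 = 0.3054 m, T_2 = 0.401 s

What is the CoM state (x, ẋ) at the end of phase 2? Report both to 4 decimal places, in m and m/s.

phase 1: p=-0.0015, T=0.276, ωT=0.810005, cosh=1.346387, sinh=0.901531; start (x,ẋ)=(0.041100, -0.294800) → end (x,ẋ)=(-0.034703, -0.284203)
phase 2: p=0.3054, T=0.401, ωT=1.176855, cosh=1.776201, sinh=1.467954; start (x,ẋ)=(-0.034703, -0.284203) → end (x,ẋ)=(-0.440846, -1.970015)

x = -0.4408, ẋ = -1.9700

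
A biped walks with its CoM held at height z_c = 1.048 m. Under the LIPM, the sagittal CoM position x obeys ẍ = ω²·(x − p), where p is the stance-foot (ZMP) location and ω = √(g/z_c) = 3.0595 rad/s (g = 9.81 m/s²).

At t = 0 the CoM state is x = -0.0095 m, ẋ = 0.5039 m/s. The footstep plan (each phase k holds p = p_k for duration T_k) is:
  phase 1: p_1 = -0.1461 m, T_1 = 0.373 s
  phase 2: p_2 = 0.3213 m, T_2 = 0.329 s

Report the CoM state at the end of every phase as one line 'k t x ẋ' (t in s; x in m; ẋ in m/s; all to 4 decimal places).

1 0.3730 0.3210 1.4566
2 0.7020 0.8852 2.2580

phase 1: p=-0.1461, T=0.373, ωT=1.141193, cosh=1.724970, sinh=1.405532; start (x,ẋ)=(-0.009500, 0.503900) → end (x,ẋ)=(0.321022, 1.456623)
phase 2: p=0.3213, T=0.329, ωT=1.006576, cosh=1.550842, sinh=1.185373; start (x,ẋ)=(0.321022, 1.456623) → end (x,ẋ)=(0.885224, 2.257985)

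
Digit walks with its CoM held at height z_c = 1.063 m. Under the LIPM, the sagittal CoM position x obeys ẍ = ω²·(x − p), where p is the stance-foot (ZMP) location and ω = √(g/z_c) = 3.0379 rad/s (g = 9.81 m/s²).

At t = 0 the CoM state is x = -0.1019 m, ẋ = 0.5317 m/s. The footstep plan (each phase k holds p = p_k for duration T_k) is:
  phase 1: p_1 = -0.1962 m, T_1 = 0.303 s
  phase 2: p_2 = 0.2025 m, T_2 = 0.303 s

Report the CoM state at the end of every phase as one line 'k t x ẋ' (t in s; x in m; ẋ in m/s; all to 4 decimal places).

1 0.3030 0.1258 1.0759
2 0.6060 0.4649 1.3186

phase 1: p=-0.1962, T=0.303, ωT=0.920484, cosh=1.454415, sinh=1.056089; start (x,ẋ)=(-0.101900, 0.531700) → end (x,ẋ)=(0.125790, 1.075855)
phase 2: p=0.2025, T=0.303, ωT=0.920484, cosh=1.454415, sinh=1.056089; start (x,ẋ)=(0.125790, 1.075855) → end (x,ẋ)=(0.464940, 1.318633)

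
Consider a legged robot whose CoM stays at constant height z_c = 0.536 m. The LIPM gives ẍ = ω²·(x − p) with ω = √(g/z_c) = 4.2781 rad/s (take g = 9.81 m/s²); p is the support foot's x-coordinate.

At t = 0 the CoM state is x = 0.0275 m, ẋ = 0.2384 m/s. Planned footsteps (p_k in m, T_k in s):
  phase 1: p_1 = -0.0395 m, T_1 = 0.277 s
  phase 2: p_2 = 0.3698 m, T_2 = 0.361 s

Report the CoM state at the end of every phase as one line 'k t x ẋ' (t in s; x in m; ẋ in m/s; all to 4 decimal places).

phase 1: p=-0.0395, T=0.277, ωT=1.185034, cosh=1.788266, sinh=1.482531; start (x,ẋ)=(0.027500, 0.238400) → end (x,ẋ)=(0.162929, 0.851264)
phase 2: p=0.3698, T=0.361, ωT=1.544394, cosh=2.449287, sinh=2.235845; start (x,ẋ)=(0.162929, 0.851264) → end (x,ẋ)=(0.308006, 0.106233)

1 0.2770 0.1629 0.8513
2 0.6380 0.3080 0.1062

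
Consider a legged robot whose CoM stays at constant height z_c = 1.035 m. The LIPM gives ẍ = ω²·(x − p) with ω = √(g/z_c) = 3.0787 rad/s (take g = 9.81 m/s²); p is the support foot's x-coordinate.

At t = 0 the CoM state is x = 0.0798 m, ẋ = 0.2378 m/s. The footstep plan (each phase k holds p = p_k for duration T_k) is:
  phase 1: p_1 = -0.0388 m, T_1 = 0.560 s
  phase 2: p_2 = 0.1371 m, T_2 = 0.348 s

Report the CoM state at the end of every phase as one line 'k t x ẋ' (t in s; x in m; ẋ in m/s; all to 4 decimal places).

1 0.5600 0.5140 1.6791
2 0.9080 1.4544 4.2334

phase 1: p=-0.0388, T=0.560, ωT=1.724072, cosh=2.892827, sinh=2.714488; start (x,ẋ)=(0.079800, 0.237800) → end (x,ẋ)=(0.513957, 1.679066)
phase 2: p=0.1371, T=0.348, ωT=1.071388, cosh=1.630980, sinh=1.288447; start (x,ẋ)=(0.513957, 1.679066) → end (x,ẋ)=(1.454442, 4.233419)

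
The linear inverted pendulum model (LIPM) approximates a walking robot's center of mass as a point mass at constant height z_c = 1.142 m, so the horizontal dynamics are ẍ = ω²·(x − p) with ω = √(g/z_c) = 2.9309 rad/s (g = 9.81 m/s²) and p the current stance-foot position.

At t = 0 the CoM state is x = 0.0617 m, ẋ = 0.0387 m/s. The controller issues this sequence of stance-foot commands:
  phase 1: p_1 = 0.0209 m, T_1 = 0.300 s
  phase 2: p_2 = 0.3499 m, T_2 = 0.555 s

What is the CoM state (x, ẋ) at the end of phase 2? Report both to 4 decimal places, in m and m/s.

x = -0.1872, ẋ = -1.3912

phase 1: p=0.0209, T=0.300, ωT=0.879270, cosh=1.412113, sinh=0.997027; start (x,ẋ)=(0.061700, 0.038700) → end (x,ẋ)=(0.091679, 0.173874)
phase 2: p=0.3499, T=0.555, ωT=1.626650, cosh=2.641695, sinh=2.445108; start (x,ẋ)=(0.091679, 0.173874) → end (x,ẋ)=(-0.187186, -1.391184)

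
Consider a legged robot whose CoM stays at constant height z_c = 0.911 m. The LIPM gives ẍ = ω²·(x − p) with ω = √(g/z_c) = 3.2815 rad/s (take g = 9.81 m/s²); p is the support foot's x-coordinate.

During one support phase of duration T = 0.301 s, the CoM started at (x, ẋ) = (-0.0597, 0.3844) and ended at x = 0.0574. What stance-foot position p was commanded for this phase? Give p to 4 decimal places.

ωT = 3.2815·0.301 = 0.987731; cosh(ωT) = 1.528778, sinh(ωT) = 1.156358
x(T) = p + (x₀−p)·cosh(ωT) + (ẋ₀/ω)·sinh(ωT) ⇒ p·(1 − cosh) = x(T) − x₀·cosh − (ẋ₀/ω)·sinh
numerator   = 0.0574 − (-0.0597)·1.528778 − (0.3844/3.2815)·1.156358 = 0.013211
denominator = 1 − 1.528778 = -0.528778
p = 0.013211 / -0.528778 = -0.0250

p = -0.0250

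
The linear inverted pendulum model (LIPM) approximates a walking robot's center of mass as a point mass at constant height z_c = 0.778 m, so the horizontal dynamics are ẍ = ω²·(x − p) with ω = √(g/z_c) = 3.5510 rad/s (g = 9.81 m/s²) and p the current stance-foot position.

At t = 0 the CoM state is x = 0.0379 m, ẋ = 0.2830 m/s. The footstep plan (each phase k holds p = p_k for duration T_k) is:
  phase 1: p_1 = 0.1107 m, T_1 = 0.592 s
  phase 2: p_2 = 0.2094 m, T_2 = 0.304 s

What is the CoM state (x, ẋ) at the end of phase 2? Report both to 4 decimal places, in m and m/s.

x = 0.1273, ẋ = -0.1501

phase 1: p=0.1107, T=0.592, ωT=2.102192, cosh=4.153139, sinh=4.030951; start (x,ẋ)=(0.037900, 0.283000) → end (x,ẋ)=(0.129602, 0.133286)
phase 2: p=0.2094, T=0.304, ωT=1.079504, cosh=1.641492, sinh=1.301728; start (x,ẋ)=(0.129602, 0.133286) → end (x,ẋ)=(0.127272, -0.150075)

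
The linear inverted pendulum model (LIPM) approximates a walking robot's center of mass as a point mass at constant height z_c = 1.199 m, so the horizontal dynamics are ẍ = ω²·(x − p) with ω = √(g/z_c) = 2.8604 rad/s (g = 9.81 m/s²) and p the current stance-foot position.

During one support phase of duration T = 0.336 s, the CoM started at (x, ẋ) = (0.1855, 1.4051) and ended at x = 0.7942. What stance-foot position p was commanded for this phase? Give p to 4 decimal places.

p = 0.0642

ωT = 2.8604·0.336 = 0.961094; cosh(ωT) = 1.498515, sinh(ωT) = 1.116041
x(T) = p + (x₀−p)·cosh(ωT) + (ẋ₀/ω)·sinh(ωT) ⇒ p·(1 − cosh) = x(T) − x₀·cosh − (ẋ₀/ω)·sinh
numerator   = 0.7942 − (0.1855)·1.498515 − (1.4051/2.8604)·1.116041 = -0.032002
denominator = 1 − 1.498515 = -0.498515
p = -0.032002 / -0.498515 = 0.0642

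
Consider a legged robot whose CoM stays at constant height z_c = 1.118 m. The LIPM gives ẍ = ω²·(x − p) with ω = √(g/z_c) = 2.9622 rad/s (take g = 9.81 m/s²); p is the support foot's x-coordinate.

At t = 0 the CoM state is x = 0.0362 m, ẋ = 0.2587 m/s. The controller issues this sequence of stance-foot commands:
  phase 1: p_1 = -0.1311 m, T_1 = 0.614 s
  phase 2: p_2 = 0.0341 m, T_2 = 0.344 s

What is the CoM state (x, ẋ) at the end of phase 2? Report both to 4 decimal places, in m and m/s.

x = 1.9521, ẋ = 5.8443

phase 1: p=-0.1311, T=0.614, ωT=1.818791, cosh=3.163311, sinh=3.001089; start (x,ẋ)=(0.036200, 0.258700) → end (x,ẋ)=(0.660218, 2.305616)
phase 2: p=0.0341, T=0.344, ωT=1.018997, cosh=1.565685, sinh=1.204729; start (x,ẋ)=(0.660218, 2.305616) → end (x,ẋ)=(1.952100, 5.844265)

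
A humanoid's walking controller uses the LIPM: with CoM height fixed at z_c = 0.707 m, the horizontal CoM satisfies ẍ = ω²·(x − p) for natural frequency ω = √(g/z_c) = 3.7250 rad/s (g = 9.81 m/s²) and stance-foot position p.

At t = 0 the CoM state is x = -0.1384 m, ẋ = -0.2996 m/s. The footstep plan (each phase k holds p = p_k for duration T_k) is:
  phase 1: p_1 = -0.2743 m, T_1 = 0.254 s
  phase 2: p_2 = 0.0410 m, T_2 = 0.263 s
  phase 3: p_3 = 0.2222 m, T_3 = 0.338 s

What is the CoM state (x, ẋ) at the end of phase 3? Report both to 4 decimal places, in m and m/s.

phase 1: p=-0.2743, T=0.254, ωT=0.946150, cosh=1.482003, sinh=1.093770; start (x,ẋ)=(-0.138400, -0.299600) → end (x,ẋ)=(-0.160867, 0.109689)
phase 2: p=0.0410, T=0.263, ωT=0.979675, cosh=1.519512, sinh=1.144079; start (x,ẋ)=(-0.160867, 0.109689) → end (x,ẋ)=(-0.232050, -0.693623)
phase 3: p=0.2222, T=0.338, ωT=1.259050, cosh=1.902999, sinh=1.619075; start (x,ẋ)=(-0.232050, -0.693623) → end (x,ẋ)=(-0.943722, -4.059573)

x = -0.9437, ẋ = -4.0596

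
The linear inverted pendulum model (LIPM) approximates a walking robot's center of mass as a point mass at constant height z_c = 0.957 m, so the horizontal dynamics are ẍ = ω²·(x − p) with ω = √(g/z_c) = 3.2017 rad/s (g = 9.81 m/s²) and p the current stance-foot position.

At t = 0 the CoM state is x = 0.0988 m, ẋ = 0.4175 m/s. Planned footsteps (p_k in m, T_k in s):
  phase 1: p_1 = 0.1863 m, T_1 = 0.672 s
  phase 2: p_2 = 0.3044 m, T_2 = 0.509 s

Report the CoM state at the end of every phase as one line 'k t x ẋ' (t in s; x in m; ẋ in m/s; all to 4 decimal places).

1 0.6720 0.3581 0.6311
2 1.1810 0.9300 2.0931

phase 1: p=0.1863, T=0.672, ωT=2.151542, cosh=4.357207, sinh=4.240903; start (x,ẋ)=(0.098800, 0.417500) → end (x,ẋ)=(0.358056, 0.631050)
phase 2: p=0.3044, T=0.509, ωT=1.629665, cosh=2.649081, sinh=2.453086; start (x,ẋ)=(0.358056, 0.631050) → end (x,ẋ)=(0.930038, 2.093119)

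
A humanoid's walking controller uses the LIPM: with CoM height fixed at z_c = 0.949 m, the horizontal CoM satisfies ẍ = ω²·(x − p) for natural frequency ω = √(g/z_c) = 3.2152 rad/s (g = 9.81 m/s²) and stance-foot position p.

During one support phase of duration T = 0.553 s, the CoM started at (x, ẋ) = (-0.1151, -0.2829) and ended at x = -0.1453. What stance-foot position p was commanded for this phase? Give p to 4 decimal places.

p = -0.2241

ωT = 3.2152·0.553 = 1.778006; cosh(ωT) = 3.043508, sinh(ωT) = 2.874533
x(T) = p + (x₀−p)·cosh(ωT) + (ẋ₀/ω)·sinh(ωT) ⇒ p·(1 − cosh) = x(T) − x₀·cosh − (ẋ₀/ω)·sinh
numerator   = -0.1453 − (-0.1151)·3.043508 − (-0.2829/3.2152)·2.874533 = 0.457933
denominator = 1 − 3.043508 = -2.043508
p = 0.457933 / -2.043508 = -0.2241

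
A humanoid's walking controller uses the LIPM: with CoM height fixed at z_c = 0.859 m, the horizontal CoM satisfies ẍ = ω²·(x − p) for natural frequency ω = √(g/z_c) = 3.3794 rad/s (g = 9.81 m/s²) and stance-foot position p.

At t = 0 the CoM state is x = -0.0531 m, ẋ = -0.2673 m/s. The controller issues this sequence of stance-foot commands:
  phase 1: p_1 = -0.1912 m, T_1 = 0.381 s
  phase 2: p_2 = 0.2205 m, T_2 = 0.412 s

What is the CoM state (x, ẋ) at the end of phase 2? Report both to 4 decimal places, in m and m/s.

phase 1: p=-0.1912, T=0.381, ωT=1.287551, cosh=1.949924, sinh=1.673978; start (x,ẋ)=(-0.053100, -0.267300) → end (x,ẋ)=(-0.054322, 0.260023)
phase 2: p=0.2205, T=0.412, ωT=1.392313, cosh=2.136323, sinh=1.887823; start (x,ẋ)=(-0.054322, 0.260023) → end (x,ẋ)=(-0.221353, -1.197792)

x = -0.2214, ẋ = -1.1978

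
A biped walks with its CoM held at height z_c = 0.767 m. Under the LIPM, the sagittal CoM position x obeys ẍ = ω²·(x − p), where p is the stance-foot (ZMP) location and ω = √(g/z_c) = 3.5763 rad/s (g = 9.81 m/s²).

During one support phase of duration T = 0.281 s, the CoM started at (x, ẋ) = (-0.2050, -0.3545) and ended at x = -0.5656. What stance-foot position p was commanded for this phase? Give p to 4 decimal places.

p = 0.2383

ωT = 3.5763·0.281 = 1.004940; cosh(ωT) = 1.548905, sinh(ωT) = 1.182839
x(T) = p + (x₀−p)·cosh(ωT) + (ẋ₀/ω)·sinh(ωT) ⇒ p·(1 − cosh) = x(T) − x₀·cosh − (ẋ₀/ω)·sinh
numerator   = -0.5656 − (-0.2050)·1.548905 − (-0.3545/3.5763)·1.182839 = -0.130826
denominator = 1 − 1.548905 = -0.548905
p = -0.130826 / -0.548905 = 0.2383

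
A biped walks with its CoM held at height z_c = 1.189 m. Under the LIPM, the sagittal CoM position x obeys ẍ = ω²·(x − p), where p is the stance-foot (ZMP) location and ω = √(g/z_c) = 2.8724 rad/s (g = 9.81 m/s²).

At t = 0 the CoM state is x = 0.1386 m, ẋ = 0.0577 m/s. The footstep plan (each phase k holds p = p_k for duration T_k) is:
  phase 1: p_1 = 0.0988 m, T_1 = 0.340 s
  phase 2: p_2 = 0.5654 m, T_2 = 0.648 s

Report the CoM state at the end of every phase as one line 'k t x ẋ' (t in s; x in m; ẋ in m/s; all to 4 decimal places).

phase 1: p=0.0988, T=0.340, ωT=0.976616, cosh=1.516019, sinh=1.139436; start (x,ẋ)=(0.138600, 0.057700) → end (x,ẋ)=(0.182026, 0.217736)
phase 2: p=0.5654, T=0.648, ωT=1.861315, cosh=3.293829, sinh=3.138361; start (x,ẋ)=(0.182026, 0.217736) → end (x,ẋ)=(-0.459471, -2.738786)

1 0.3400 0.1820 0.2177
2 0.9880 -0.4595 -2.7388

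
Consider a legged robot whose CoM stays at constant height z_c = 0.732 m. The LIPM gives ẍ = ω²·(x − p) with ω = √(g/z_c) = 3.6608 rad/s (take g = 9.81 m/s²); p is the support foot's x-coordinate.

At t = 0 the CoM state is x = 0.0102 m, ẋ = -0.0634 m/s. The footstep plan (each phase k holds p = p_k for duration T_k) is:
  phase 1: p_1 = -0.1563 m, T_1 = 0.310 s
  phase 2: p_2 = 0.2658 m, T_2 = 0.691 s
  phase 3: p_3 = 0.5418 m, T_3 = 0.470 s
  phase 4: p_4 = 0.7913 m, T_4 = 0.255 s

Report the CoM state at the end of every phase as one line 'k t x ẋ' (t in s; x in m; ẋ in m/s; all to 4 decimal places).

1 0.3100 0.1053 0.7413
2 1.0010 0.5146 1.0167
3 1.4710 1.2144 2.6622
4 1.7260 2.1944 5.5743

phase 1: p=-0.1563, T=0.310, ωT=1.134848, cosh=1.716086, sinh=1.394615; start (x,ẋ)=(0.010200, -0.063400) → end (x,ẋ)=(0.105275, 0.741250)
phase 2: p=0.2658, T=0.691, ωT=2.529613, cosh=6.314168, sinh=6.234478; start (x,ẋ)=(0.105275, 0.741250) → end (x,ẋ)=(0.514598, 1.016699)
phase 3: p=0.5418, T=0.470, ωT=1.720576, cosh=2.883355, sinh=2.704392; start (x,ẋ)=(0.514598, 1.016699) → end (x,ẋ)=(1.214447, 2.662198)
phase 4: p=0.7913, T=0.255, ωT=0.933504, cosh=1.468290, sinh=1.075116; start (x,ẋ)=(1.214447, 2.662198) → end (x,ẋ)=(2.194445, 5.574291)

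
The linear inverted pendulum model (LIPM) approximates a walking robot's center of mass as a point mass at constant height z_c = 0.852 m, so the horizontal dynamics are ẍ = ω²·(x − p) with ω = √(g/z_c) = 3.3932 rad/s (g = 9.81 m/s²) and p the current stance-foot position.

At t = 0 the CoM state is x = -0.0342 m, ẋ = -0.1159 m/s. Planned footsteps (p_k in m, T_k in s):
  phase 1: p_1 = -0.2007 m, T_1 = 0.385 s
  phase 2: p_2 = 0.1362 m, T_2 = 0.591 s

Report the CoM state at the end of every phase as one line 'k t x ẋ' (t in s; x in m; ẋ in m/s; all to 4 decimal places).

phase 1: p=-0.2007, T=0.385, ωT=1.306382, cosh=1.981794, sinh=1.710995; start (x,ẋ)=(-0.034200, -0.115900) → end (x,ẋ)=(0.070827, 0.736967)
phase 2: p=0.1362, T=0.591, ωT=2.005381, cosh=3.781767, sinh=3.647158; start (x,ẋ)=(0.070827, 0.736967) → end (x,ẋ)=(0.681099, 1.978012)

1 0.3850 0.0708 0.7370
2 0.9760 0.6811 1.9780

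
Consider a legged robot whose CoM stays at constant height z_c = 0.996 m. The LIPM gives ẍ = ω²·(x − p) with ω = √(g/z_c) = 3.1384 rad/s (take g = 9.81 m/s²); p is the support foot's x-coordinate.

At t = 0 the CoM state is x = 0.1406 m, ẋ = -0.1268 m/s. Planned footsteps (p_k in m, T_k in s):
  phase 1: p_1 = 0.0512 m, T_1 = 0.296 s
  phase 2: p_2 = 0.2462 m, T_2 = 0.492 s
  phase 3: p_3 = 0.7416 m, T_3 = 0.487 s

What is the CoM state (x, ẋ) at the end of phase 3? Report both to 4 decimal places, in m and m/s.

x = -1.2236, ẋ = -5.8095

phase 1: p=0.0512, T=0.296, ωT=0.928966, cosh=1.463426, sinh=1.068465; start (x,ẋ)=(0.140600, -0.126800) → end (x,ẋ)=(0.138861, 0.114220)
phase 2: p=0.2462, T=0.492, ωT=1.544093, cosh=2.448613, sinh=2.235108; start (x,ẋ)=(0.138861, 0.114220) → end (x,ẋ)=(0.064714, -0.473264)
phase 3: p=0.7416, T=0.487, ωT=1.528401, cosh=2.413840, sinh=2.196958; start (x,ẋ)=(0.064714, -0.473264) → end (x,ẋ)=(-1.223590, -5.809463)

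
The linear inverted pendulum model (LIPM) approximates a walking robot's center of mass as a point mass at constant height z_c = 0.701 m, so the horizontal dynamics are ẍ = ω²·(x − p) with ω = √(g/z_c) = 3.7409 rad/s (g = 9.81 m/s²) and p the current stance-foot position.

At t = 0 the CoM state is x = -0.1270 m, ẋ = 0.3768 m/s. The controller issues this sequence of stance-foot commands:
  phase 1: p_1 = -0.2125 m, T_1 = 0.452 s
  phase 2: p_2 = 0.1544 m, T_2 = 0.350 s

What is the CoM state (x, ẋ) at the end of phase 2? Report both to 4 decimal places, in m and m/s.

phase 1: p=-0.2125, T=0.452, ωT=1.690887, cosh=2.804322, sinh=2.619966; start (x,ẋ)=(-0.127000, 0.376800) → end (x,ẋ)=(0.291164, 1.894657)
phase 2: p=0.1544, T=0.350, ωT=1.309315, cosh=1.986820, sinh=1.716815; start (x,ẋ)=(0.291164, 1.894657) → end (x,ẋ)=(1.295643, 4.642702)

x = 1.2956, ẋ = 4.6427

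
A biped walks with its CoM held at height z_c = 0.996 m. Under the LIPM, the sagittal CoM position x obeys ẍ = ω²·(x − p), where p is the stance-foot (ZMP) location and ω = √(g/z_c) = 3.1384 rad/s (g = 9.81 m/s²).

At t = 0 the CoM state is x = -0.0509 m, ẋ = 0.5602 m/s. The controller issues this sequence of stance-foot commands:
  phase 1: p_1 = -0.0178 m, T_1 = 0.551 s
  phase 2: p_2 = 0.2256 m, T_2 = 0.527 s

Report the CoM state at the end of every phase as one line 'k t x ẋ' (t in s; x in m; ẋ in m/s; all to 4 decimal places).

1 0.5510 0.3732 1.3449
2 1.0780 1.7046 4.8104

phase 1: p=-0.0178, T=0.551, ωT=1.729258, cosh=2.906944, sinh=2.729528; start (x,ẋ)=(-0.050900, 0.560200) → end (x,ẋ)=(0.373197, 1.344924)
phase 2: p=0.2256, T=0.527, ωT=1.653937, cosh=2.709407, sinh=2.518112; start (x,ẋ)=(0.373197, 1.344924) → end (x,ẋ)=(1.704607, 4.810383)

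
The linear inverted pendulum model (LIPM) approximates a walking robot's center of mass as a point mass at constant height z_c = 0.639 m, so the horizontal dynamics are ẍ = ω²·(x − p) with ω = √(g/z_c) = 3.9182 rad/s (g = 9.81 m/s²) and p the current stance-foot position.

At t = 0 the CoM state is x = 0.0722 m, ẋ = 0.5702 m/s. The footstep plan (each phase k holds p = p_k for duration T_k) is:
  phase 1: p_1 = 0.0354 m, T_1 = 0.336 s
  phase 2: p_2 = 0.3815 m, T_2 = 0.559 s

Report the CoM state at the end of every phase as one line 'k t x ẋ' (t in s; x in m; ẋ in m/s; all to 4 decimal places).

phase 1: p=0.0354, T=0.336, ωT=1.316515, cosh=1.999233, sinh=1.731166; start (x,ẋ)=(0.072200, 0.570200) → end (x,ẋ)=(0.360901, 1.389579)
phase 2: p=0.3815, T=0.559, ωT=2.190274, cosh=4.524773, sinh=4.412887; start (x,ẋ)=(0.360901, 1.389579) → end (x,ẋ)=(1.853315, 5.931369)

1 0.3360 0.3609 1.3896
2 0.8950 1.8533 5.9314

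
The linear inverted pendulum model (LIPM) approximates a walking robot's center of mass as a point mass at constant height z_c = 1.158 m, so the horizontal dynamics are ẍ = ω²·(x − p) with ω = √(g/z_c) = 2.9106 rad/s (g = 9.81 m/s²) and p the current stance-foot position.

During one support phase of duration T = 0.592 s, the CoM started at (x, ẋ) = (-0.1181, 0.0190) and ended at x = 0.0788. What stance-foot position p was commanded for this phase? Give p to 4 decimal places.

ωT = 2.9106·0.592 = 1.723075; cosh(ωT) = 2.890122, sinh(ωT) = 2.711606
x(T) = p + (x₀−p)·cosh(ωT) + (ẋ₀/ω)·sinh(ωT) ⇒ p·(1 − cosh) = x(T) − x₀·cosh − (ẋ₀/ω)·sinh
numerator   = 0.0788 − (-0.1181)·2.890122 − (0.0190/2.9106)·2.711606 = 0.402422
denominator = 1 − 2.890122 = -1.890122
p = 0.402422 / -1.890122 = -0.2129

p = -0.2129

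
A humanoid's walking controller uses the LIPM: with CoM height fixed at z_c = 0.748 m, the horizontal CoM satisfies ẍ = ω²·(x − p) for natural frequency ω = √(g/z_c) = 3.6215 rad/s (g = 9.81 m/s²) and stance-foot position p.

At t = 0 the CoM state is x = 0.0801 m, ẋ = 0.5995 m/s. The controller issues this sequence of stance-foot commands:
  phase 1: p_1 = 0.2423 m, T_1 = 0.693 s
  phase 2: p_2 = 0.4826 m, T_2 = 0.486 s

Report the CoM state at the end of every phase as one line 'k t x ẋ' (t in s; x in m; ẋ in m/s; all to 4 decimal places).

1 0.6930 0.2495 0.1226
2 1.1790 -0.1194 -2.0138

phase 1: p=0.2423, T=0.693, ωT=2.509699, cosh=6.191263, sinh=6.109970; start (x,ẋ)=(0.080100, 0.599500) → end (x,ẋ)=(0.249516, 0.122621)
phase 2: p=0.4826, T=0.486, ωT=1.760049, cosh=2.992379, sinh=2.820343; start (x,ẋ)=(0.249516, 0.122621) → end (x,ẋ)=(-0.119380, -2.013758)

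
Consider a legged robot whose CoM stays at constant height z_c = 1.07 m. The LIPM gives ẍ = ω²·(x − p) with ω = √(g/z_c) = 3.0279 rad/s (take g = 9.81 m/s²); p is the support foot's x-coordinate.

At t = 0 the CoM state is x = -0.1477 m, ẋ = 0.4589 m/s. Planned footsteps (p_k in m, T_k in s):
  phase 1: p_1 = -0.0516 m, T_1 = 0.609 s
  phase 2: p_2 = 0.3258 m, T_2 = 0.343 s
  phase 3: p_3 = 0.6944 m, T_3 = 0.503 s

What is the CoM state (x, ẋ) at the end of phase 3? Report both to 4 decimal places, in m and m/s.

x = -0.3808, ẋ = -2.9149

phase 1: p=-0.0516, T=0.609, ωT=1.843991, cosh=3.239952, sinh=3.081767; start (x,ẋ)=(-0.147700, 0.458900) → end (x,ẋ)=(0.104105, 0.590078)
phase 2: p=0.3258, T=0.343, ωT=1.038570, cosh=1.589567, sinh=1.235606; start (x,ẋ)=(0.104105, 0.590078) → end (x,ẋ)=(0.214195, 0.108540)
phase 3: p=0.6944, T=0.503, ωT=1.523034, cosh=2.402083, sinh=2.184034; start (x,ẋ)=(0.214195, 0.108540) → end (x,ẋ)=(-0.380801, -2.914887)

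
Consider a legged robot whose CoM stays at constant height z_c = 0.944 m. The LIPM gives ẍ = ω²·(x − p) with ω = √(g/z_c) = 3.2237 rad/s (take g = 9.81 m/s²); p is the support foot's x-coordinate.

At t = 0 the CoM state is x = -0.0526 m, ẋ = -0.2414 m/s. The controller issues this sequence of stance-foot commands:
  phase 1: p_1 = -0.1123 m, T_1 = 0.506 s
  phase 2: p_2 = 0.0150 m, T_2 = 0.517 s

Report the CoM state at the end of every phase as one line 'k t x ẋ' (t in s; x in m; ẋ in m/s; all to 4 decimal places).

1 0.5060 -0.1379 -0.1675
2 1.0230 -0.5369 -1.7177

phase 1: p=-0.1123, T=0.506, ωT=1.631192, cosh=2.652830, sinh=2.457134; start (x,ẋ)=(-0.052600, -0.241400) → end (x,ẋ)=(-0.137923, -0.167506)
phase 2: p=0.0150, T=0.517, ωT=1.666653, cosh=2.741648, sinh=2.552769; start (x,ẋ)=(-0.137923, -0.167506) → end (x,ẋ)=(-0.536906, -1.717703)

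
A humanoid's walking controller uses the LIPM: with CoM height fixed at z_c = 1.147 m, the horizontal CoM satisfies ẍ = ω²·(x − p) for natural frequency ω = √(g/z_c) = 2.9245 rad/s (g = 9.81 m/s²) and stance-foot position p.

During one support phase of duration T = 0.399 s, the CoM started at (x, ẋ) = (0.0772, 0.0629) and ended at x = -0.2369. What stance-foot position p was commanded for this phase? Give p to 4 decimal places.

p = 0.5306

ωT = 2.9245·0.399 = 1.166876; cosh(ωT) = 1.761640, sinh(ωT) = 1.450302
x(T) = p + (x₀−p)·cosh(ωT) + (ẋ₀/ω)·sinh(ωT) ⇒ p·(1 − cosh) = x(T) − x₀·cosh − (ẋ₀/ω)·sinh
numerator   = -0.2369 − (0.0772)·1.761640 − (0.0629/2.9245)·1.450302 = -0.404092
denominator = 1 − 1.761640 = -0.761640
p = -0.404092 / -0.761640 = 0.5306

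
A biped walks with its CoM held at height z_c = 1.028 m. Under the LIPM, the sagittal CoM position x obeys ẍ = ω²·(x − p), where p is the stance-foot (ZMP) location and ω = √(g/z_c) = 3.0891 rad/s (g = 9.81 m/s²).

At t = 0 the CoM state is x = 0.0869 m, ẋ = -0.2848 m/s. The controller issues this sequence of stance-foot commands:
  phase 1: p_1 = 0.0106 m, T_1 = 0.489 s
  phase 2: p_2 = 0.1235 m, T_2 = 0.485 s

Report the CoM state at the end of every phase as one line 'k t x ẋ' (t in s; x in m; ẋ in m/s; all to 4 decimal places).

phase 1: p=0.0106, T=0.489, ωT=1.510570, cosh=2.375048, sinh=2.154264; start (x,ẋ)=(0.086900, -0.284800) → end (x,ẋ)=(-0.006796, -0.168657)
phase 2: p=0.1235, T=0.485, ωT=1.498214, cosh=2.348609, sinh=2.125080; start (x,ẋ)=(-0.006796, -0.168657) → end (x,ẋ)=(-0.298540, -1.251452)

1 0.4890 -0.0068 -0.1687
2 0.9740 -0.2985 -1.2515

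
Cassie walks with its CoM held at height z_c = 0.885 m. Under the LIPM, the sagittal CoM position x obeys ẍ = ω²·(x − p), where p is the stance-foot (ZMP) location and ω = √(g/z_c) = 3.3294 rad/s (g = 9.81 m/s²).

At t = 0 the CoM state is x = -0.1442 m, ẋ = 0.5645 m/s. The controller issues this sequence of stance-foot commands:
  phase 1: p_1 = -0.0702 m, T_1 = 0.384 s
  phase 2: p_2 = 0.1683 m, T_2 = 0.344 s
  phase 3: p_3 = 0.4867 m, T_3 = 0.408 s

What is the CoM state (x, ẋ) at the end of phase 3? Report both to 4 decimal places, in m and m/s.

x = 0.4537, ẋ = 0.2461

phase 1: p=-0.0702, T=0.384, ωT=1.278490, cosh=1.934835, sinh=1.656377; start (x,ẋ)=(-0.144200, 0.564500) → end (x,ẋ)=(0.067461, 0.684123)
phase 2: p=0.1683, T=0.344, ωT=1.145314, cosh=1.730776, sinh=1.412651; start (x,ẋ)=(0.067461, 0.684123) → end (x,ẋ)=(0.284041, 0.709790)
phase 3: p=0.4867, T=0.408, ωT=1.358395, cosh=2.073509, sinh=1.816436; start (x,ẋ)=(0.284041, 0.709790) → end (x,ẋ)=(0.453729, 0.246148)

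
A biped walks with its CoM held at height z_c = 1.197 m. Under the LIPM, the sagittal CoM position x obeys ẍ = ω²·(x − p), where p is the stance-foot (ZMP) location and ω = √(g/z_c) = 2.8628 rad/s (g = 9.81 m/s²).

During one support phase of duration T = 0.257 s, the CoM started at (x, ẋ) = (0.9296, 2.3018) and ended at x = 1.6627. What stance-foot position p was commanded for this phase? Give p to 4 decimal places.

p = 0.6233

ωT = 2.8628·0.257 = 0.735740; cosh(ωT) = 1.283088, sinh(ωT) = 0.803937
x(T) = p + (x₀−p)·cosh(ωT) + (ẋ₀/ω)·sinh(ωT) ⇒ p·(1 − cosh) = x(T) − x₀·cosh − (ẋ₀/ω)·sinh
numerator   = 1.6627 − (0.9296)·1.283088 − (2.3018/2.8628)·0.803937 = -0.176454
denominator = 1 − 1.283088 = -0.283088
p = -0.176454 / -0.283088 = 0.6233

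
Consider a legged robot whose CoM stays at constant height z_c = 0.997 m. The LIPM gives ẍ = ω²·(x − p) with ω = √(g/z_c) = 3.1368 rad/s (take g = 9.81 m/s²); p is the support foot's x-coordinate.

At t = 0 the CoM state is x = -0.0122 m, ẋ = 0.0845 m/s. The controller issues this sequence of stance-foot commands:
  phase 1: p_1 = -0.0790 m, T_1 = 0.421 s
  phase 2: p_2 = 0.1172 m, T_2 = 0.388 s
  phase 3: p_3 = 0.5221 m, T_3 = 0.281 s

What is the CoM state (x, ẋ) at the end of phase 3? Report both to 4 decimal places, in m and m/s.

phase 1: p=-0.0790, T=0.421, ωT=1.320593, cosh=2.006309, sinh=1.739332; start (x,ẋ)=(-0.012200, 0.084500) → end (x,ẋ)=(0.101876, 0.533990)
phase 2: p=0.1172, T=0.388, ωT=1.217078, cosh=1.836700, sinh=1.540606; start (x,ẋ)=(0.101876, 0.533990) → end (x,ẋ)=(0.351318, 0.906725)
phase 3: p=0.5221, T=0.281, ωT=0.881441, cosh=1.414281, sinh=1.000095; start (x,ẋ)=(0.351318, 0.906725) → end (x,ẋ)=(0.569654, 0.746603)

x = 0.5697, ẋ = 0.7466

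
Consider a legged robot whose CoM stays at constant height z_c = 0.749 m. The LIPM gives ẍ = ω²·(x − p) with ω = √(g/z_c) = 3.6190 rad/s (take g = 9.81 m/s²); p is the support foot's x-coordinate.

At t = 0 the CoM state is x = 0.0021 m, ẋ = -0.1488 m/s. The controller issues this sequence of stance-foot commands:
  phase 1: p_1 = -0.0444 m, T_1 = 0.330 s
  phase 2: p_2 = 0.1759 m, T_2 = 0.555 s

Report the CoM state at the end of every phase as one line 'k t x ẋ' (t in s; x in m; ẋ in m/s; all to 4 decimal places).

1 0.3300 -0.0222 -0.0159
2 0.8850 -0.5918 -2.6841

phase 1: p=-0.0444, T=0.330, ωT=1.194270, cosh=1.802036, sinh=1.499111; start (x,ẋ)=(0.002100, -0.148800) → end (x,ẋ)=(-0.022243, -0.015867)
phase 2: p=0.1759, T=0.555, ωT=2.008545, cosh=3.793325, sinh=3.659141; start (x,ẋ)=(-0.022243, -0.015867) → end (x,ẋ)=(-0.591765, -2.684089)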